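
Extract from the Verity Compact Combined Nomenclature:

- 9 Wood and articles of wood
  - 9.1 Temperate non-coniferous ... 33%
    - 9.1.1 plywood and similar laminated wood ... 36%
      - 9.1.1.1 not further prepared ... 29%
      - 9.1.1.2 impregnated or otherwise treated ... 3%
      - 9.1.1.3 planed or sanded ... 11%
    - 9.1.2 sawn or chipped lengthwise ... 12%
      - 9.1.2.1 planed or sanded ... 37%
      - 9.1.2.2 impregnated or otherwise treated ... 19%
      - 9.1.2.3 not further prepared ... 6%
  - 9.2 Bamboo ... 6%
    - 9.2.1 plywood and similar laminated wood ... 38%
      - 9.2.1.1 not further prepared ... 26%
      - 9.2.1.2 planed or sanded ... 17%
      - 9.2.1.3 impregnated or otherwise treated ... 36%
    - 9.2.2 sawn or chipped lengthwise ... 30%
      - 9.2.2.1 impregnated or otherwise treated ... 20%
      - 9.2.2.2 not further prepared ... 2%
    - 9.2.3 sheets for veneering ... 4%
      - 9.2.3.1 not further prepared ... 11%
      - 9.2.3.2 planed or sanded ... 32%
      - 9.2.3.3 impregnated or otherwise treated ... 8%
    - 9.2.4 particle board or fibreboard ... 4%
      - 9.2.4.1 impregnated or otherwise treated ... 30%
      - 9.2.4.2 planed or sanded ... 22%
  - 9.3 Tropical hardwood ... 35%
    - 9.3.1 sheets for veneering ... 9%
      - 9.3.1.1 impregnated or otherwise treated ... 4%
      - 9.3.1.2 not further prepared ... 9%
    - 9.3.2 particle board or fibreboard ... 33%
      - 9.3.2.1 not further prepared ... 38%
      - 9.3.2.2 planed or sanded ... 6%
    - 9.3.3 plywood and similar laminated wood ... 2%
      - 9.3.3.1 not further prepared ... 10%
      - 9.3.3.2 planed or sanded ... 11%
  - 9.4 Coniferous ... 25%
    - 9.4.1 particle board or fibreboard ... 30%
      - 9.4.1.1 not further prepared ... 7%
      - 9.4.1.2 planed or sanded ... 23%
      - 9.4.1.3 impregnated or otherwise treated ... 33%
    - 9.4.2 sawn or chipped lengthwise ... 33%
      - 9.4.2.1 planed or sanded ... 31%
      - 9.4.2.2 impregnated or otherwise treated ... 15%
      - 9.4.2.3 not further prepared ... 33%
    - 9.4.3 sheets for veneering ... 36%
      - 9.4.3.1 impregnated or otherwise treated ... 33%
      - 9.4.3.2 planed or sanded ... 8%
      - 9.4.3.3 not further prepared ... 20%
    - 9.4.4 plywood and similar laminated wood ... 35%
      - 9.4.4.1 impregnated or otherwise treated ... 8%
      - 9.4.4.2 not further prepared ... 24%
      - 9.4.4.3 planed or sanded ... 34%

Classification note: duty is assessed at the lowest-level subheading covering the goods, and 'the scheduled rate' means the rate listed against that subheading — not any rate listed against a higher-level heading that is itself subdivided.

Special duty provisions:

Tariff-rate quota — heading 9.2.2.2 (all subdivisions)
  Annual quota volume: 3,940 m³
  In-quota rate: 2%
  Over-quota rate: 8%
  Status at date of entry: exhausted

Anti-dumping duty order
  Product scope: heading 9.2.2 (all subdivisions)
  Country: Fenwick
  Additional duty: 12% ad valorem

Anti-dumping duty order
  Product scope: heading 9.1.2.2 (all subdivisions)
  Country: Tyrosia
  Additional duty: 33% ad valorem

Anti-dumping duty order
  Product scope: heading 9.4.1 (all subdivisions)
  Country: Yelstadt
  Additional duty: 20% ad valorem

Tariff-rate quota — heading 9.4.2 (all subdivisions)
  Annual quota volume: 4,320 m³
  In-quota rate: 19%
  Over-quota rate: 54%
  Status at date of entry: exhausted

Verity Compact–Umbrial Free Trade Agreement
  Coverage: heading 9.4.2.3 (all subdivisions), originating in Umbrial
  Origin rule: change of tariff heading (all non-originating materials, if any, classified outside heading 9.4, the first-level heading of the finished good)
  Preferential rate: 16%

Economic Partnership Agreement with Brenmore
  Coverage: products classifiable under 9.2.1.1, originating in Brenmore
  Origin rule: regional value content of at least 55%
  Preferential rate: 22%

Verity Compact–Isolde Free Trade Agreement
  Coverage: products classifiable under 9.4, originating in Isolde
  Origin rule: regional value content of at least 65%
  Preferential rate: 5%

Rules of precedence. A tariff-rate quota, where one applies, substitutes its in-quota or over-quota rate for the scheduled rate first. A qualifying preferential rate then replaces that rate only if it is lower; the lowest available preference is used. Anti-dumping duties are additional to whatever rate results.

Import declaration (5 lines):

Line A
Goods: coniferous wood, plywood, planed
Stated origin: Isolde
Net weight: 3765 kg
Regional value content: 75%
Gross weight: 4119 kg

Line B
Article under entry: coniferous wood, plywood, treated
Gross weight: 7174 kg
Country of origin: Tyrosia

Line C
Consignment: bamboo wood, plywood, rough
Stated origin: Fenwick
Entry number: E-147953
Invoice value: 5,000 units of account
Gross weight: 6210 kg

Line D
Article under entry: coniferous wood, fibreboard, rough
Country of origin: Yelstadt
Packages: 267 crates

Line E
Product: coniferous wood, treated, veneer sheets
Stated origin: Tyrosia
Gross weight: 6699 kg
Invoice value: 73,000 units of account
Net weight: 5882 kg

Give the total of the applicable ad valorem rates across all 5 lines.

99%

Line A: coniferous → 9.4; plywood → 9.4.4; planed → 9.4.4.3. Scheduled 34%. Isolde agreement on 9.4: RVC ≥ 65% → 5% available; preferential 5%. → 5%.
Line B: coniferous → 9.4; plywood → 9.4.4; treated → 9.4.4.1. Scheduled 8%. No special measure applies. → 8%.
Line C: bamboo → 9.2; plywood → 9.2.1; rough → 9.2.1.1. Scheduled 26%. No special measure applies. → 26%.
Line D: coniferous → 9.4; fibreboard → 9.4.1; rough → 9.4.1.1. Scheduled 7%. anti-dumping (Yelstadt, 9.4.1): +20%; total 7% + 20% = 27%. → 27%.
Line E: coniferous → 9.4; veneer sheets → 9.4.3; treated → 9.4.3.1. Scheduled 33%. No special measure applies. → 33%.
Sum: 5% + 8% + 26% + 27% + 33% = 99%.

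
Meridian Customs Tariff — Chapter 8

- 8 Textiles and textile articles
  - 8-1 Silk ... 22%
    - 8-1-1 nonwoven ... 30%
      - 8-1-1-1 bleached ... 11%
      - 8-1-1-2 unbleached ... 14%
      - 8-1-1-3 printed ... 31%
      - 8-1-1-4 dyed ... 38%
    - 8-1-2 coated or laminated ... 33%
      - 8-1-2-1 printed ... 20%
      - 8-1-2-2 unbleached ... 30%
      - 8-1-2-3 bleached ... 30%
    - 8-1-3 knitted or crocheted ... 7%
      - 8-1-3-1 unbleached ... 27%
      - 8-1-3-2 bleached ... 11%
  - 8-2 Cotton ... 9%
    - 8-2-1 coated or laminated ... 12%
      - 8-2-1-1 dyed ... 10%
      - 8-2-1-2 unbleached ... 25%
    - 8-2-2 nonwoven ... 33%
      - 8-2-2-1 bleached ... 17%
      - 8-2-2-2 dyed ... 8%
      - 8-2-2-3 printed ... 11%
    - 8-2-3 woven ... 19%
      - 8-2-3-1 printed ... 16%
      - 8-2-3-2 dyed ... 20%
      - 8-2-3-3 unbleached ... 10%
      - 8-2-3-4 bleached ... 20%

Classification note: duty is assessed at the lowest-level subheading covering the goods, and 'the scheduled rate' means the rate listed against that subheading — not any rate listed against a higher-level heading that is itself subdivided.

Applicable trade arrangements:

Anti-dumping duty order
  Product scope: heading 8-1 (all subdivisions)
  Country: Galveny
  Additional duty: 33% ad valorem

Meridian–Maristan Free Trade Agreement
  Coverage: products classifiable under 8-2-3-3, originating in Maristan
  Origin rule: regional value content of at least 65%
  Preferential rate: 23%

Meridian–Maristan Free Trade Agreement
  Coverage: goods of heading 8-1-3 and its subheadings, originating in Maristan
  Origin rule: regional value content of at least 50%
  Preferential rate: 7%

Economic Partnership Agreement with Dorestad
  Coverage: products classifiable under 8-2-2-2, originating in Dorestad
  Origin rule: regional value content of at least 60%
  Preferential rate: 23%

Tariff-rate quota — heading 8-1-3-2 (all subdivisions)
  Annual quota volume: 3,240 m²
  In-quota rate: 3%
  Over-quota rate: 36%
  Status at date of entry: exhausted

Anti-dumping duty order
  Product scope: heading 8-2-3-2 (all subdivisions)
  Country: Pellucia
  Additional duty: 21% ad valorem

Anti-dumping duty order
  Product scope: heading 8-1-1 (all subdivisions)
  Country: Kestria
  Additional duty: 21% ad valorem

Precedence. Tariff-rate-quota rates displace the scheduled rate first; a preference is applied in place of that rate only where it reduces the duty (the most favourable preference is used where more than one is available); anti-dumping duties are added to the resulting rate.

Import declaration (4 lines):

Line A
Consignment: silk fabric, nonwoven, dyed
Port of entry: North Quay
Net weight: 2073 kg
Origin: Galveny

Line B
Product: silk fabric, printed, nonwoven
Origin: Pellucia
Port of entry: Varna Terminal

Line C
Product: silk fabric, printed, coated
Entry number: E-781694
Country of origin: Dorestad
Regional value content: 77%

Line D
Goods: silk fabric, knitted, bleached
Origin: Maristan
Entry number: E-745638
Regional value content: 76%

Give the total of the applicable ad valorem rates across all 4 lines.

Line A: silk → 8-1; nonwoven → 8-1-1; dyed → 8-1-1-4. Scheduled 38%. anti-dumping (Galveny, 8-1): +33%; total 38% + 33% = 71%. → 71%.
Line B: silk → 8-1; nonwoven → 8-1-1; printed → 8-1-1-3. Scheduled 31%. No special measure applies. → 31%.
Line C: silk → 8-1; coated → 8-1-2; printed → 8-1-2-1. Scheduled 20%. Dorestad agreement on 8-2-2-2: 8-1-2-1 not covered. → 20%.
Line D: silk → 8-1; knitted → 8-1-3; bleached → 8-1-3-2. Scheduled 11%. quota on 8-1-3-2 exhausted → over-quota 36%; Maristan agreement on 8-2-3-3: 8-1-3-2 not covered; Maristan agreement on 8-1-3: RVC ≥ 50% → 7% available; preferential 7%. → 7%.
Sum: 71% + 31% + 20% + 7% = 129%.

129%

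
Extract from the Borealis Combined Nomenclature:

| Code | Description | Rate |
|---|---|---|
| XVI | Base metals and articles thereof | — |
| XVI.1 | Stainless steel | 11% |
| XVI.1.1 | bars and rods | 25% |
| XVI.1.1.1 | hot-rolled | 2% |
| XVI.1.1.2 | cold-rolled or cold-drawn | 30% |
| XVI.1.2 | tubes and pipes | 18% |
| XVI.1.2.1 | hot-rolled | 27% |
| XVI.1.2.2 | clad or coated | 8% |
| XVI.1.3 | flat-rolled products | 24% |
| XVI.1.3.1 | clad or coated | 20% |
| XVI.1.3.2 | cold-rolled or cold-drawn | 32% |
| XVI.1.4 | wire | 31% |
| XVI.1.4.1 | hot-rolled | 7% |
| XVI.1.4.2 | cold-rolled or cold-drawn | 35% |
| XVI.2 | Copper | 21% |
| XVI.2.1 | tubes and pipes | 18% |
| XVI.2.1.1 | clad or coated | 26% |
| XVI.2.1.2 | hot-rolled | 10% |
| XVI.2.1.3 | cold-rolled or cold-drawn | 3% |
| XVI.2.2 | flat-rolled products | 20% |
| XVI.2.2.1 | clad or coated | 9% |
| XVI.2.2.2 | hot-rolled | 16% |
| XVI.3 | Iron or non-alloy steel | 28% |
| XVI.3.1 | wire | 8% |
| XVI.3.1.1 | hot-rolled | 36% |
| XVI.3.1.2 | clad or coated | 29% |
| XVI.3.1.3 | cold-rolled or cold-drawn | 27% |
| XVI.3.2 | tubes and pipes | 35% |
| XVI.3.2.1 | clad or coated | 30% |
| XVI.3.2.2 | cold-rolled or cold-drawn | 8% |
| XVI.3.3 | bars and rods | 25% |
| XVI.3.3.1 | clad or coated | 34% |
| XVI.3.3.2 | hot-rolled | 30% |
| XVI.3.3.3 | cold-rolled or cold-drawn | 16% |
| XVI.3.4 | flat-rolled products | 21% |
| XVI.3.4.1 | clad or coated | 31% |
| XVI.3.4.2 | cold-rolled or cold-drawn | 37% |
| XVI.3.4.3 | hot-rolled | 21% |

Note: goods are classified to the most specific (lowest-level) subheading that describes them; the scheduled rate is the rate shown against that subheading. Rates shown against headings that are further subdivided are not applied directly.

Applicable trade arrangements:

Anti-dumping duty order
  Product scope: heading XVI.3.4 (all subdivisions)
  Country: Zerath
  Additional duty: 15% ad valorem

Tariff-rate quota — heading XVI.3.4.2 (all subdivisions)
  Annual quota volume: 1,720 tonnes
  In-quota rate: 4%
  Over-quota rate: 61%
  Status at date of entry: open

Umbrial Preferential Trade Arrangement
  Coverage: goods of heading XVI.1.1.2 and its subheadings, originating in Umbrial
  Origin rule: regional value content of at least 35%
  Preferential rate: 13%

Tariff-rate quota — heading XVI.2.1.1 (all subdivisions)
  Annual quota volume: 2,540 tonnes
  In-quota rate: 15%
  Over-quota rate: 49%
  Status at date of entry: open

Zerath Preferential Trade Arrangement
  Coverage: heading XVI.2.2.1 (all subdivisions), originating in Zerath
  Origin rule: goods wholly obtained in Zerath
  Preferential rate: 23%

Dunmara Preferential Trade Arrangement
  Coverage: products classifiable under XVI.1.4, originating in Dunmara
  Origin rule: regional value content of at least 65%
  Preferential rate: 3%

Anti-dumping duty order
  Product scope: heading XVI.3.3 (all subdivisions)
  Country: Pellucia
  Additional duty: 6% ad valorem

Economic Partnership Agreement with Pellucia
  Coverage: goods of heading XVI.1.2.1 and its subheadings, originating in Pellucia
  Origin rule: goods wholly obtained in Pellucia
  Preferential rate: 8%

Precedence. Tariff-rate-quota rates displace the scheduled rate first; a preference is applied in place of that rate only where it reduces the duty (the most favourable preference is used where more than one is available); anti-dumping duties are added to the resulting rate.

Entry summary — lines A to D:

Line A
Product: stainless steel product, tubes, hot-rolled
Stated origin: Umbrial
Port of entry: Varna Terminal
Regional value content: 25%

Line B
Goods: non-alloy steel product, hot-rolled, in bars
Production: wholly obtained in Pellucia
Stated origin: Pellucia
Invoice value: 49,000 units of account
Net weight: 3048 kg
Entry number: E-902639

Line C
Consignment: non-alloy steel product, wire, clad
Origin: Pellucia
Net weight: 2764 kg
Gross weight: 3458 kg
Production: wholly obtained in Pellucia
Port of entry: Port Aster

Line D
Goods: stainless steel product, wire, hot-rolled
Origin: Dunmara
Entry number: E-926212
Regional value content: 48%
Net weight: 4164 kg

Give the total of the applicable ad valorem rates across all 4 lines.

Line A: stainless steel → XVI.1; tubes → XVI.1.2; hot-rolled → XVI.1.2.1. Scheduled 27%. Umbrial agreement on XVI.1.1.2: XVI.1.2.1 not covered. → 27%.
Line B: non-alloy steel → XVI.3; in bars → XVI.3.3; hot-rolled → XVI.3.3.2. Scheduled 30%. Pellucia agreement on XVI.1.2.1: XVI.3.3.2 not covered; anti-dumping (Pellucia, XVI.3.3): +6%; total 30% + 6% = 36%. → 36%.
Line C: non-alloy steel → XVI.3; wire → XVI.3.1; clad → XVI.3.1.2. Scheduled 29%. Pellucia agreement on XVI.1.2.1: XVI.3.1.2 not covered. → 29%.
Line D: stainless steel → XVI.1; wire → XVI.1.4; hot-rolled → XVI.1.4.1. Scheduled 7%. Dunmara agreement on XVI.1.4: RVC < 65%. → 7%.
Sum: 27% + 36% + 29% + 7% = 99%.

99%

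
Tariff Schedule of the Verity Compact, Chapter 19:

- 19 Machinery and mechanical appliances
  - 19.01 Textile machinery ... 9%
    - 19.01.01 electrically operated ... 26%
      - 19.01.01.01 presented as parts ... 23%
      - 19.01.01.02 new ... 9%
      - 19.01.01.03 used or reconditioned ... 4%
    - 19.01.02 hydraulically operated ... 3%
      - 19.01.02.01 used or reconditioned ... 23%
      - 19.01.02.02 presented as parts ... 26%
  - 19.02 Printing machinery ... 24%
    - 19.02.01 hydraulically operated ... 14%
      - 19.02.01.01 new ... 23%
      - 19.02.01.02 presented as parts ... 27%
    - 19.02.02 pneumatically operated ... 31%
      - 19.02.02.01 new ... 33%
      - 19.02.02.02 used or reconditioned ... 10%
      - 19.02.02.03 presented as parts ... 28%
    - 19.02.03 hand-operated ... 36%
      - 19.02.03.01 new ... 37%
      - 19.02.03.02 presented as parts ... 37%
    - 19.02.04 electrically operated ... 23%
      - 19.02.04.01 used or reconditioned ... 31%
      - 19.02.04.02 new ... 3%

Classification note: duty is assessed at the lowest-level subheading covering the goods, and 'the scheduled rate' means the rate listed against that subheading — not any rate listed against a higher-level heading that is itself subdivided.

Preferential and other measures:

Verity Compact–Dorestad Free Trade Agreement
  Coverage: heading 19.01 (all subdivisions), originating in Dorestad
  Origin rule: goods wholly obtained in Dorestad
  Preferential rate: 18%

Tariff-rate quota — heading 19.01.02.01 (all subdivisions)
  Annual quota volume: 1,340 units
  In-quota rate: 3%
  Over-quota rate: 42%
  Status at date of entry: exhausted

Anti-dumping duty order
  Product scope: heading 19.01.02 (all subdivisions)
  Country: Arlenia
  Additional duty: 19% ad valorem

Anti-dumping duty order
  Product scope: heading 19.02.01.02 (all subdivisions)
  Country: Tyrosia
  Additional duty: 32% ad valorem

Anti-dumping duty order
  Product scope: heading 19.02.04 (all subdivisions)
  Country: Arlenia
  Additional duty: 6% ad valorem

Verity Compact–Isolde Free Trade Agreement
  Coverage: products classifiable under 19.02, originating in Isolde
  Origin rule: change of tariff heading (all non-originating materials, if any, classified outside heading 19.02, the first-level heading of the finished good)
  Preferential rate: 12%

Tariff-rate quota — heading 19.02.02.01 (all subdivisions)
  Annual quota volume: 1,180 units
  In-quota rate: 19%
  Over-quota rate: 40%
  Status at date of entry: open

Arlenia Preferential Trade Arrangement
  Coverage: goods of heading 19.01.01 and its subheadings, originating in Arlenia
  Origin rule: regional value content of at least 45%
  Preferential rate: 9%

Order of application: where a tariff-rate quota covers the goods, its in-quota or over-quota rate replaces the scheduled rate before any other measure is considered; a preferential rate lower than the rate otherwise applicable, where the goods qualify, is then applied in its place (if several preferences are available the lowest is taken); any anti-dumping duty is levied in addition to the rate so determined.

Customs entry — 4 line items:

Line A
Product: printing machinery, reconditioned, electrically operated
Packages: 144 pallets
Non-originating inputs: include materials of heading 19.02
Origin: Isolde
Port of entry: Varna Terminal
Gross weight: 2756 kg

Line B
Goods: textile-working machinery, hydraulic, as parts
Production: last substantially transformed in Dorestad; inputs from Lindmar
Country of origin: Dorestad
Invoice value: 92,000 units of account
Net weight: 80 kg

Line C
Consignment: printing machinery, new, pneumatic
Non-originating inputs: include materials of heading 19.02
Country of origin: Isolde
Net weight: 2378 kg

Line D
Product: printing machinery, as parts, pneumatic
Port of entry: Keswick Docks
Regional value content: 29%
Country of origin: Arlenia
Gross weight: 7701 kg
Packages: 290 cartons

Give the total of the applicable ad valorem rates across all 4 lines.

104%

Line A: printing → 19.02; electrically operated → 19.02.04; reconditioned → 19.02.04.01. Scheduled 31%. Isolde agreement on 19.02: CTH not met. → 31%.
Line B: textile-working → 19.01; hydraulic → 19.01.02; as parts → 19.01.02.02. Scheduled 26%. Dorestad agreement on 19.01: not wholly obtained. → 26%.
Line C: printing → 19.02; pneumatic → 19.02.02; new → 19.02.02.01. Scheduled 33%. quota on 19.02.02.01 open → in-quota 19%; Isolde agreement on 19.02: CTH not met. → 19%.
Line D: printing → 19.02; pneumatic → 19.02.02; as parts → 19.02.02.03. Scheduled 28%. Arlenia agreement on 19.01.01: 19.02.02.03 not covered. → 28%.
Sum: 31% + 26% + 19% + 28% = 104%.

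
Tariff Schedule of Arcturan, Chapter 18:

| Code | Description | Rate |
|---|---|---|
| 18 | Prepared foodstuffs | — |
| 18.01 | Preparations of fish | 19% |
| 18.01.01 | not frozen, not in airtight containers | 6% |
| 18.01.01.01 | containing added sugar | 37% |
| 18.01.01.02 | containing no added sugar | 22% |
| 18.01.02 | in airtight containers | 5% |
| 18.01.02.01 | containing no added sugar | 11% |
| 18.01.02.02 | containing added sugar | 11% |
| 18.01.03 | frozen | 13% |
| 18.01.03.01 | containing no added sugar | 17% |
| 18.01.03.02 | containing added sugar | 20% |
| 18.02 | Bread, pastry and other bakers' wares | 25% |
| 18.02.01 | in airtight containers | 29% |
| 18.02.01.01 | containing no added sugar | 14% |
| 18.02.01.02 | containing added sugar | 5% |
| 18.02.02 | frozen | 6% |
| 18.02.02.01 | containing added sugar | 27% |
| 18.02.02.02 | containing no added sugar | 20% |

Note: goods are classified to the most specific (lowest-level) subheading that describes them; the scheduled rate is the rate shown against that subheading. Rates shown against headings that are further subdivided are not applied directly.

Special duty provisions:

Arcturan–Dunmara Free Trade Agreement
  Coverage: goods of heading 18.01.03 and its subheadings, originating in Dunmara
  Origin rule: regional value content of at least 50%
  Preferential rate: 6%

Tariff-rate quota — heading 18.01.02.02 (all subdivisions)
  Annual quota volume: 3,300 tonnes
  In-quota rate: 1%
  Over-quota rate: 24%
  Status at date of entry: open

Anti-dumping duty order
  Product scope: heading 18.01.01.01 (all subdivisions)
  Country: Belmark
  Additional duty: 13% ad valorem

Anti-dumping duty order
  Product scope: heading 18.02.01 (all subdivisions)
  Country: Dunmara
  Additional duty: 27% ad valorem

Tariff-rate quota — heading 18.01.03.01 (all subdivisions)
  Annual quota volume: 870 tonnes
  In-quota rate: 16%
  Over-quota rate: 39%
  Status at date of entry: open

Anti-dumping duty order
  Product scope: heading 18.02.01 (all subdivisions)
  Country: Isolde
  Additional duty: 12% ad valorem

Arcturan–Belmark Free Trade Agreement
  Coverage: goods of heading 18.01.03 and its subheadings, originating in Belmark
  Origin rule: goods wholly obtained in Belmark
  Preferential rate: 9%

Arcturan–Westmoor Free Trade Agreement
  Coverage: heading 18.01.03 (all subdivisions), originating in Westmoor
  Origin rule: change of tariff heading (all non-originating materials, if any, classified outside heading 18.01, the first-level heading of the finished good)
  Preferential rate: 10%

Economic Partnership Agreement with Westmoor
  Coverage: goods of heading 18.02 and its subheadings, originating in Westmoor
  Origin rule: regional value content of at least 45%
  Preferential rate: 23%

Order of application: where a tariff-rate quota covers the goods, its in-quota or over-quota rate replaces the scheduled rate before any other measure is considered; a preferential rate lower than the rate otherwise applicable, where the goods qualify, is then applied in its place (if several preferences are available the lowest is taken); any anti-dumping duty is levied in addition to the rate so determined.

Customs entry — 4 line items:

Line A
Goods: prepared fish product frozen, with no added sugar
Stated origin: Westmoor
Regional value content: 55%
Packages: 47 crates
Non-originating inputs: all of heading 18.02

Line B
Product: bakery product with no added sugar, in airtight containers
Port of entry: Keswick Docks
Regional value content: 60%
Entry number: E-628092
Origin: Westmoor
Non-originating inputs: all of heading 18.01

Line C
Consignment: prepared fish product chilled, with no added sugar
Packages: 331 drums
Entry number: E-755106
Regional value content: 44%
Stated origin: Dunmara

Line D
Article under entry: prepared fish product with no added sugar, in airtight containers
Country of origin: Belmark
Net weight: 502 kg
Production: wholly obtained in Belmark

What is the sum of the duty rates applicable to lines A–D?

57%

Line A: prepared fish product → 18.01; frozen → 18.01.03; with no added sugar → 18.01.03.01. Scheduled 17%. quota on 18.01.03.01 open → in-quota 16%; Westmoor agreement on 18.01.03: CTH met → 10% available; Westmoor agreement on 18.02: 18.01.03.01 not covered; preferential 10%. → 10%.
Line B: bakery product → 18.02; in airtight containers → 18.02.01; with no added sugar → 18.02.01.01. Scheduled 14%. Westmoor agreement on 18.01.03: 18.02.01.01 not covered; Westmoor agreement on 18.02: RVC ≥ 45% → 23% available; preference 23% not lower than 14% → no reduction. → 14%.
Line C: prepared fish product → 18.01; chilled → 18.01.01; with no added sugar → 18.01.01.02. Scheduled 22%. Dunmara agreement on 18.01.03: 18.01.01.02 not covered. → 22%.
Line D: prepared fish product → 18.01; in airtight containers → 18.01.02; with no added sugar → 18.01.02.01. Scheduled 11%. Belmark agreement on 18.01.03: 18.01.02.01 not covered. → 11%.
Sum: 10% + 14% + 22% + 11% = 57%.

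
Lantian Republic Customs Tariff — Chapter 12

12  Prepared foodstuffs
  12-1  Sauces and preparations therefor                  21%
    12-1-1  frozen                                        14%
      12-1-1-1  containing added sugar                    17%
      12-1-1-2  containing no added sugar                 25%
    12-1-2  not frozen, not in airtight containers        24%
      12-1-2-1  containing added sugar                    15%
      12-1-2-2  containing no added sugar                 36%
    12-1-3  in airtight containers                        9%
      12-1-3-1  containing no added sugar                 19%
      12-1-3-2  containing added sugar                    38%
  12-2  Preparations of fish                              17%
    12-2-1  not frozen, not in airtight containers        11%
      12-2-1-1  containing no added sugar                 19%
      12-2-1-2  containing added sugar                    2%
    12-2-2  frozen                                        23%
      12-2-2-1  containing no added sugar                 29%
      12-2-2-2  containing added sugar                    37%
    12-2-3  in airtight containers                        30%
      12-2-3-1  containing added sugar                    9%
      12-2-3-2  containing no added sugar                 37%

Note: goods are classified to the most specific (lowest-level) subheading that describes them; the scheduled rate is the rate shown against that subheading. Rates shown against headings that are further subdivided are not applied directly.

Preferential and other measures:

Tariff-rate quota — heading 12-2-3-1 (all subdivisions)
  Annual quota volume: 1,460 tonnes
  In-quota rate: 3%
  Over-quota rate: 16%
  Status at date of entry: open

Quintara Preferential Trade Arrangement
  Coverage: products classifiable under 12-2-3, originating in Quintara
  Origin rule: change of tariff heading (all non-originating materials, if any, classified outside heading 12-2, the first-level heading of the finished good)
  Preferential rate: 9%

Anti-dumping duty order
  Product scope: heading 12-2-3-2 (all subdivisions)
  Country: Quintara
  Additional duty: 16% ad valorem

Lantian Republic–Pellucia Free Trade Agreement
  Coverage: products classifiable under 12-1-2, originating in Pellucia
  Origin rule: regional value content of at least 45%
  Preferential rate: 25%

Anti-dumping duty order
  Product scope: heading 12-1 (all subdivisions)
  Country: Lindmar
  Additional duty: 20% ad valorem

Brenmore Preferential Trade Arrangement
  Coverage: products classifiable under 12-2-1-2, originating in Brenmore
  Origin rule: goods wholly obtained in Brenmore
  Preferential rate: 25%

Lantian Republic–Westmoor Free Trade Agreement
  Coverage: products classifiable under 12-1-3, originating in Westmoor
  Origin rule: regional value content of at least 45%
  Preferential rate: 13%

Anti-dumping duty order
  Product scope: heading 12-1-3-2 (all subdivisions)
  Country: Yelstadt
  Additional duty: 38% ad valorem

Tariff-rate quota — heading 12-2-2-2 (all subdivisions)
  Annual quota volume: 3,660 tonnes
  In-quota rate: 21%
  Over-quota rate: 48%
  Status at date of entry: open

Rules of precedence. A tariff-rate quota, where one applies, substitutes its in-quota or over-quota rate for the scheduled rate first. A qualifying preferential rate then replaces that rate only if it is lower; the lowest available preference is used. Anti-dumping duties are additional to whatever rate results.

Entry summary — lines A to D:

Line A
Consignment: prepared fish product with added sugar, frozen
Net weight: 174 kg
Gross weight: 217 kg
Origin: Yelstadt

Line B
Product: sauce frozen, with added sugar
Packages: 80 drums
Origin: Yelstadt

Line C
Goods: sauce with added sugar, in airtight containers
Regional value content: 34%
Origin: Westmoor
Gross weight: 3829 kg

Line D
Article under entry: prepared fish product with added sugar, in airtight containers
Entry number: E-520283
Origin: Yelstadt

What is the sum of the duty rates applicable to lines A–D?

Line A: prepared fish product → 12-2; frozen → 12-2-2; with added sugar → 12-2-2-2. Scheduled 37%. quota on 12-2-2-2 open → in-quota 21%. → 21%.
Line B: sauce → 12-1; frozen → 12-1-1; with added sugar → 12-1-1-1. Scheduled 17%. No special measure applies. → 17%.
Line C: sauce → 12-1; in airtight containers → 12-1-3; with added sugar → 12-1-3-2. Scheduled 38%. Westmoor agreement on 12-1-3: RVC < 45%. → 38%.
Line D: prepared fish product → 12-2; in airtight containers → 12-2-3; with added sugar → 12-2-3-1. Scheduled 9%. quota on 12-2-3-1 open → in-quota 3%. → 3%.
Sum: 21% + 17% + 38% + 3% = 79%.

79%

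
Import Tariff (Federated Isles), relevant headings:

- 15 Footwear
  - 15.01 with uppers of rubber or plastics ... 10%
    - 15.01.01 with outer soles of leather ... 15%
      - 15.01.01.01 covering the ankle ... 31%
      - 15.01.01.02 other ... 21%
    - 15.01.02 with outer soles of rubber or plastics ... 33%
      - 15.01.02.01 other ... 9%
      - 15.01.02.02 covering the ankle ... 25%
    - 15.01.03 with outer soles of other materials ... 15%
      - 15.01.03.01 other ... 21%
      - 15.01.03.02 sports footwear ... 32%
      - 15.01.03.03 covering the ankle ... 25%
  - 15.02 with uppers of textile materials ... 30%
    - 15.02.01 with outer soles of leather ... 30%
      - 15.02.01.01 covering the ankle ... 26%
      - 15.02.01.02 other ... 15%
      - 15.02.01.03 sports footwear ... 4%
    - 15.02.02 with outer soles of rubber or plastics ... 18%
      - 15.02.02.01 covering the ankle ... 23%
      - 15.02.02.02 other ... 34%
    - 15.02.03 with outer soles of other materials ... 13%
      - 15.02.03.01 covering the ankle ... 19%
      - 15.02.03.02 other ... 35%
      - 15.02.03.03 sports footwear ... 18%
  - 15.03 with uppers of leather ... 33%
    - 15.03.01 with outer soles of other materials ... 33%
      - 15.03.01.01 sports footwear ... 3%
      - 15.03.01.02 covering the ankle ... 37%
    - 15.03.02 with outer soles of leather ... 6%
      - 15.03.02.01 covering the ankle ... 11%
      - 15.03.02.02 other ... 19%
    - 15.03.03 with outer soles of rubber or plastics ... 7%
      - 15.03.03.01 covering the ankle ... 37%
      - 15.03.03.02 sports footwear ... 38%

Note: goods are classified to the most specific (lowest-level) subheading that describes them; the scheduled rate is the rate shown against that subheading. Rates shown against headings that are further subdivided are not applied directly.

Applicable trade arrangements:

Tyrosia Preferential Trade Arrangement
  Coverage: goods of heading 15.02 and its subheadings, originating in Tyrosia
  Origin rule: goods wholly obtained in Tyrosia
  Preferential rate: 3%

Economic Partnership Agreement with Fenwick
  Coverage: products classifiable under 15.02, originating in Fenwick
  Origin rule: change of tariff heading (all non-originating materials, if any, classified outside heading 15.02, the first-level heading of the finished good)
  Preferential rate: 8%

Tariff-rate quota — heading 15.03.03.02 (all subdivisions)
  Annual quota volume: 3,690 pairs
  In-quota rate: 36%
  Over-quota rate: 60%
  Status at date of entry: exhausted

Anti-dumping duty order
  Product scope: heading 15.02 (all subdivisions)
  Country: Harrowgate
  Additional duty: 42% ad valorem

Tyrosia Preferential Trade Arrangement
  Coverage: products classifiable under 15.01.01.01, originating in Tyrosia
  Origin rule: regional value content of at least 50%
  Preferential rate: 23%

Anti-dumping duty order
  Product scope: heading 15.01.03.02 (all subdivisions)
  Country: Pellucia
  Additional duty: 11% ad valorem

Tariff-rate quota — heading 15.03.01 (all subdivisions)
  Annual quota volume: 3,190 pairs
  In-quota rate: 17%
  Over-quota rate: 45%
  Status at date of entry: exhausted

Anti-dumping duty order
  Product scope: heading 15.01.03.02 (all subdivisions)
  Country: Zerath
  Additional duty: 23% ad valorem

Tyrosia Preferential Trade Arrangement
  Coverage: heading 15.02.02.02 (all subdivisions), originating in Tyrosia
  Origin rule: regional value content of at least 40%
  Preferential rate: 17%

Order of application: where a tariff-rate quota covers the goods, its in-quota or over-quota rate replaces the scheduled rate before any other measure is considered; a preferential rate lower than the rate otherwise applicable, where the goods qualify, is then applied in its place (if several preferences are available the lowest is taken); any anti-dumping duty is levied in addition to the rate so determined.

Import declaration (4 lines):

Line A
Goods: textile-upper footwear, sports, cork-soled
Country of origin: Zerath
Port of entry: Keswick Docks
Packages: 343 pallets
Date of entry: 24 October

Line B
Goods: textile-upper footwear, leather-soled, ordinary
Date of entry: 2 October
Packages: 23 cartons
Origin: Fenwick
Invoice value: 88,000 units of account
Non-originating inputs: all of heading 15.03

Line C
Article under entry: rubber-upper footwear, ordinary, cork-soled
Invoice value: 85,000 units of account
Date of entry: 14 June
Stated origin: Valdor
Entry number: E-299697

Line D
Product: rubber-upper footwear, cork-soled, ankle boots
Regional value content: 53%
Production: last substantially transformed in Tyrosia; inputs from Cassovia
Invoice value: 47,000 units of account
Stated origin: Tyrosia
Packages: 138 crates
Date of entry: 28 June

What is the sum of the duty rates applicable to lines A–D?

Line A: textile-upper → 15.02; cork-soled → 15.02.03; sports → 15.02.03.03. Scheduled 18%. No special measure applies. → 18%.
Line B: textile-upper → 15.02; leather-soled → 15.02.01; ordinary → 15.02.01.02. Scheduled 15%. Fenwick agreement on 15.02: CTH met → 8% available; preferential 8%. → 8%.
Line C: rubber-upper → 15.01; cork-soled → 15.01.03; ordinary → 15.01.03.01. Scheduled 21%. No special measure applies. → 21%.
Line D: rubber-upper → 15.01; cork-soled → 15.01.03; ankle boots → 15.01.03.03. Scheduled 25%. Tyrosia agreement on 15.02: 15.01.03.03 not covered; Tyrosia agreement on 15.01.01.01: 15.01.03.03 not covered; Tyrosia agreement on 15.02.02.02: 15.01.03.03 not covered. → 25%.
Sum: 18% + 8% + 21% + 25% = 72%.

72%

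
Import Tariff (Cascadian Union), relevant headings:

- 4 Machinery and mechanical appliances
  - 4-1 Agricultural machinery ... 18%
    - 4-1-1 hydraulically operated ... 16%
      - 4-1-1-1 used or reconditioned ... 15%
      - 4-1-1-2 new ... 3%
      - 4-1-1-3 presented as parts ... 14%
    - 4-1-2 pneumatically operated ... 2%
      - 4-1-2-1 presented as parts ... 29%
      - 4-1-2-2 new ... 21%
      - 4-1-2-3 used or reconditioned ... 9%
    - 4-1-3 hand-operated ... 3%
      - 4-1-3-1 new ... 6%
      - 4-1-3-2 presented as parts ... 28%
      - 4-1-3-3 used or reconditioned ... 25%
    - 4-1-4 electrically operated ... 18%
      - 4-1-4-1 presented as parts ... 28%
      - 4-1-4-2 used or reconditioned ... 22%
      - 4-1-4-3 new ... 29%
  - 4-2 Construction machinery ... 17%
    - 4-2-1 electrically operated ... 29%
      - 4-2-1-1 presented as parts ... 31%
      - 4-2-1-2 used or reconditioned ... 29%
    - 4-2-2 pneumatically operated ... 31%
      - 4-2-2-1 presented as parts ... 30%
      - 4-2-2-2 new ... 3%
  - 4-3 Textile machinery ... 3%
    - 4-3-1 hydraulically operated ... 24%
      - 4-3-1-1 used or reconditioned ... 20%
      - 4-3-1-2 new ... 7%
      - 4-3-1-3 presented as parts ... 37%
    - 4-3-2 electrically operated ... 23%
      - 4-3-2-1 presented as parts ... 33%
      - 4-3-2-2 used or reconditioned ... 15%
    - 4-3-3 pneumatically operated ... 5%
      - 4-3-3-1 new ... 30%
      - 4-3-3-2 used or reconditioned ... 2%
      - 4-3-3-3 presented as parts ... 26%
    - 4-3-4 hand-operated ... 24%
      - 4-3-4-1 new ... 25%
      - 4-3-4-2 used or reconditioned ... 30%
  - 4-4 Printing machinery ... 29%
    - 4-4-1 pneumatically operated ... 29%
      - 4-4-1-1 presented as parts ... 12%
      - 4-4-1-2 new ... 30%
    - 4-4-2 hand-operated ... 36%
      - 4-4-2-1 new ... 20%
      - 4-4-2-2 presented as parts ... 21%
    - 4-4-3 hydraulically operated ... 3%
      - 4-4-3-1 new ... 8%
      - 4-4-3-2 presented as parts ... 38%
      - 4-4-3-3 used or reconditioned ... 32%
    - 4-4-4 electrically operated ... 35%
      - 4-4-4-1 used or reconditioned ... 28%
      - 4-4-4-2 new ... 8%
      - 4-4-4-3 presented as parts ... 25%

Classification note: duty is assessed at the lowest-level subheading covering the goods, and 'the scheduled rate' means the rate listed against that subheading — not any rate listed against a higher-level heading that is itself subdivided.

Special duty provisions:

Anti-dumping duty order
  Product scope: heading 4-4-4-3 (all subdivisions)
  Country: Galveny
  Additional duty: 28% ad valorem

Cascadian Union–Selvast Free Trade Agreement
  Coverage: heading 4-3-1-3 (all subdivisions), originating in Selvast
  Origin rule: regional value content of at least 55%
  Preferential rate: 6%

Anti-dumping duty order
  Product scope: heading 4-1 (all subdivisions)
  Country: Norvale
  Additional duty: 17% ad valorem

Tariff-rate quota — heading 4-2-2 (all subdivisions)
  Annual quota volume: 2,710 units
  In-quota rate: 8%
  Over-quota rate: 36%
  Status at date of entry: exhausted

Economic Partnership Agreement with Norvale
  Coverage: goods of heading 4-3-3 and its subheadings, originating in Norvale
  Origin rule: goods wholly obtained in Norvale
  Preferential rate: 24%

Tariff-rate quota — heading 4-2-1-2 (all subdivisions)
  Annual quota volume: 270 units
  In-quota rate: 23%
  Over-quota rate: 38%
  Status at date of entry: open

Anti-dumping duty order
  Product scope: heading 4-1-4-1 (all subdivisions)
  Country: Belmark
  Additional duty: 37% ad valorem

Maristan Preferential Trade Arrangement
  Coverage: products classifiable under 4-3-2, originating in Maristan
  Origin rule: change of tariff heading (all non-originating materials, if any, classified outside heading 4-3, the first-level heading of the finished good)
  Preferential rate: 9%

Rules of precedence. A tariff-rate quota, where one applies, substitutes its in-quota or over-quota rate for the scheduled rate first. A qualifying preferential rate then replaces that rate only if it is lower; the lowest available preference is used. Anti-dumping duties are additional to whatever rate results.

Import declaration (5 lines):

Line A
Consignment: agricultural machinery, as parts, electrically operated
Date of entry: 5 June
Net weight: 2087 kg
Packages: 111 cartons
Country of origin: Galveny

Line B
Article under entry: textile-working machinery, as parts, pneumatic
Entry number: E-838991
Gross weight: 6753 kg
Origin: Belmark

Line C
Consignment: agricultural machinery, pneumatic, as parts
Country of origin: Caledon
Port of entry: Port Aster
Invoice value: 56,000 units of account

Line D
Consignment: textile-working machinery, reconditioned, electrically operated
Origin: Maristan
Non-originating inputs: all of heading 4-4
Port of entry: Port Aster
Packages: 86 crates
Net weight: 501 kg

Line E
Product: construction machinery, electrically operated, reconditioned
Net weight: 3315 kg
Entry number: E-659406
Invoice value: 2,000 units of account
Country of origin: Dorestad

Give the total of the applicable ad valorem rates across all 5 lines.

115%

Line A: agricultural → 4-1; electrically operated → 4-1-4; as parts → 4-1-4-1. Scheduled 28%. No special measure applies. → 28%.
Line B: textile-working → 4-3; pneumatic → 4-3-3; as parts → 4-3-3-3. Scheduled 26%. No special measure applies. → 26%.
Line C: agricultural → 4-1; pneumatic → 4-1-2; as parts → 4-1-2-1. Scheduled 29%. No special measure applies. → 29%.
Line D: textile-working → 4-3; electrically operated → 4-3-2; reconditioned → 4-3-2-2. Scheduled 15%. Maristan agreement on 4-3-2: CTH met → 9% available; preferential 9%. → 9%.
Line E: construction → 4-2; electrically operated → 4-2-1; reconditioned → 4-2-1-2. Scheduled 29%. quota on 4-2-1-2 open → in-quota 23%. → 23%.
Sum: 28% + 26% + 29% + 9% + 23% = 115%.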